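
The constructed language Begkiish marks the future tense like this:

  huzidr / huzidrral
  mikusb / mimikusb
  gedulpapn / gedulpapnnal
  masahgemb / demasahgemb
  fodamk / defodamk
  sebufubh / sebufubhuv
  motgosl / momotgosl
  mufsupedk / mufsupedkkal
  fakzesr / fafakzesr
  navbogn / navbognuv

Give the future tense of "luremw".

mikusb and masahgemb both end in -b yet inflect differently (mimikusb, demasahgemb), so the final letter is not what conditions the rule; the second-to-last letter is.
"luremw" has second-to-last letter 'm'. The stems whose second-to-last letter is 'm' (fodamk → defodamk, masahgemb → demasahgemb) add the prefix de-.
The other patterns: stems whose second-to-last letter is 's' repeat the first consonant+vowel as a prefix; stems whose second-to-last letter is 'b' or 'g' add -uv; stems whose second-to-last letter is 'd' or 'p' double the final consonant and add -al.
So luremw → deluremw.

deluremw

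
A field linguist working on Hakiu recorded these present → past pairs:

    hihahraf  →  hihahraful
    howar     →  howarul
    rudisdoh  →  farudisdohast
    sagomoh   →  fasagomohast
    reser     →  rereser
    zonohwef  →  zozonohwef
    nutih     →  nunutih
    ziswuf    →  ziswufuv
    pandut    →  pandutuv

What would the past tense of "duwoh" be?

faduwohast

howar and reser both end in -r yet inflect differently (howarul, rereser), so the final letter is not what conditions the rule; the last vowel is.
"duwoh" has last vowel 'o'. The stems whose last vowel is 'o' (rudisdoh → farudisdohast, sagomoh → fasagomohast) add fa- … -ast around the stem.
The other patterns: stems whose last vowel is 'a' add -ul; stems whose last vowel is 'e' or 'i' repeat the first consonant+vowel as a prefix; stems whose last vowel is 'u' add -uv.
So duwoh → faduwohast.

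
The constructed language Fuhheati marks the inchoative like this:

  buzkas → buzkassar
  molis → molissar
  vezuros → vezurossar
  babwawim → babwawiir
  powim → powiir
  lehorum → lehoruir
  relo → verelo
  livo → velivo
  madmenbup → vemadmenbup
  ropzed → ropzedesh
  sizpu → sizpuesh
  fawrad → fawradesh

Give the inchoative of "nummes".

molis and babwawim both have last vowel 'i' yet inflect differently (molissar, babwawiir), so the last vowel is not what conditions the rule; the final letter is.
"nummes" ends in -s. The stems ending in -s (buzkas → buzkassar, molis → molissar, vezuros → vezurossar) double the final consonant and add -ar.
The other patterns: stems ending in -m drop the final letter and add -ir; stems ending in -o or -p add the prefix ve-; stems ending in -d or -u add -esh.
So nummes → nummessar.

nummessar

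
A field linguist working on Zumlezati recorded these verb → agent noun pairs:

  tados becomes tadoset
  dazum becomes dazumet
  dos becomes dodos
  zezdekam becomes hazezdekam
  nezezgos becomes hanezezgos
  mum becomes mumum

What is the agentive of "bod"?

dos and tados both end in -s yet inflect differently (dodos, tadoset), so the final letter is not what conditions the rule; the number of vowels is.
"bod" has 1 vowel. The stems with 1 vowel (dos → dodos, mum → mumum) repeat the first consonant+vowel as a prefix.
So bod → bobod.

bobod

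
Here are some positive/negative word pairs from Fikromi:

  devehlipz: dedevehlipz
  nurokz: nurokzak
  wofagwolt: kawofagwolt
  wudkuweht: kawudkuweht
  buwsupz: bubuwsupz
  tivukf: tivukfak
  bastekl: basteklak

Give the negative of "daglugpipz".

dadaglugpipz

"daglugpipz" has second-to-last letter 'p'. The stems whose second-to-last letter is 'p' (devehlipz → dedevehlipz, buwsupz → bubuwsupz) repeat the first consonant+vowel as a prefix.
The other patterns: stems whose second-to-last letter is 'k' add -ak; stems whose second-to-last letter is 'h' or 'l' add the prefix ka-.
So daglugpipz → dadaglugpipz.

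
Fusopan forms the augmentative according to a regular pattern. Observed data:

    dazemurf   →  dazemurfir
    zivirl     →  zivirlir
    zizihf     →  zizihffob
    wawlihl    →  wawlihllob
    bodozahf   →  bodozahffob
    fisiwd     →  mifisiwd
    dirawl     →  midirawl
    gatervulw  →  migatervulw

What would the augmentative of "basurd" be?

dazemurf and zizihf both end in -f yet inflect differently (dazemurfir, zizihffob), so the final letter is not what conditions the rule; the second-to-last letter is.
"basurd" has second-to-last letter 'r'. The stems whose second-to-last letter is 'r' (dazemurf → dazemurfir, zivirl → zivirlir) add -ir.
The other patterns: stems whose second-to-last letter is 'h' double the final consonant and add -ob; stems whose second-to-last letter is 'l' or 'w' add the prefix mi-.
So basurd → basurdir.

basurdir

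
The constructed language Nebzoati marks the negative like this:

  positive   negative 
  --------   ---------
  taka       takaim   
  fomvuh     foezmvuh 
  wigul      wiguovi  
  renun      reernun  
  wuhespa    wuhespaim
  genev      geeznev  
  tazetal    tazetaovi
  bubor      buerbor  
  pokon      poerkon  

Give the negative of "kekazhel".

kekazheovi

taka and tazetal both have last vowel 'a' yet inflect differently (takaim, tazetaovi), so the last vowel is not what conditions the rule; the final letter is.
"kekazhel" ends in -l. The stems ending in -l (tazetal → tazetaovi, wigul → wiguovi) drop the final letter and add -ovi.
So kekazhel → kekazheovi.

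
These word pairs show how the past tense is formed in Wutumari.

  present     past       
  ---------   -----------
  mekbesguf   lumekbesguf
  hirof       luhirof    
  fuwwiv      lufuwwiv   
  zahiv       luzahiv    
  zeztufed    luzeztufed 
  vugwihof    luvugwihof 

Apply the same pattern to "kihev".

lukihev

Every pair shown (mekbesguf → lumekbesguf, hirof → luhirof, fuwwiv → lufuwwiv, …) follows the same rule: add the prefix lu-.
So kihev → lukihev.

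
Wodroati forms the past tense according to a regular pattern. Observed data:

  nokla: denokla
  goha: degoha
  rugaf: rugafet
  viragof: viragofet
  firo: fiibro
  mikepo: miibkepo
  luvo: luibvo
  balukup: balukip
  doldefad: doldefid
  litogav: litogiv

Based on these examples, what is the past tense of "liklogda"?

"liklogda" ends in -a. The stems ending in -a (nokla → denokla, goha → degoha) add the prefix de-.
The other patterns: stems ending in -f add -et; stems ending in -o insert -ib- after the first vowel; stems ending in -d, -p or -v change the last vowel to 'i'.
So liklogda → deliklogda.

deliklogda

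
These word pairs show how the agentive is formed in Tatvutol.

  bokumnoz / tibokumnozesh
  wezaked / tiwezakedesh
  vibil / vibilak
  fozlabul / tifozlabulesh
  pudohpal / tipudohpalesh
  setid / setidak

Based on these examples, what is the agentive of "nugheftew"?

tinugheftewesh

"nugheftew" has 3 vowels. The stems with 3 vowels (wezaked → tiwezakedesh, fozlabul → tifozlabulesh, pudohpal → tipudohpalesh) add ti- … -esh around the stem.
So nugheftew → tinugheftewesh.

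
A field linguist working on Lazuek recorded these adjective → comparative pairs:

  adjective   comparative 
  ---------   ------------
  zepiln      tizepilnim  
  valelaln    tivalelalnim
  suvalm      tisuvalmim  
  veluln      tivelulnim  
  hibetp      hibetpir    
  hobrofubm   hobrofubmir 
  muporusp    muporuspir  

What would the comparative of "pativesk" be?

pativeskir

suvalm and hobrofubm both end in -m yet inflect differently (tisuvalmim, hobrofubmir), so the final letter is not what conditions the rule; the second-to-last letter is.
"pativesk" has second-to-last letter 's'. The one such stem in the data (muporusp → muporuspir) adds -ir, so the same rule applies.
So pativesk → pativeskir.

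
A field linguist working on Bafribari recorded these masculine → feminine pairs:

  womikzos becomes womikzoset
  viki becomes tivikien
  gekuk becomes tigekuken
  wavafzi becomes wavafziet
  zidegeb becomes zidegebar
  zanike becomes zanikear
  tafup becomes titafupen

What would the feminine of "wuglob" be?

wuglobet

wavafzi and viki both end in -i yet inflect differently (wavafziet, tivikien), so the final letter is not what conditions the rule; the first letter is.
"wuglob" begins with w-. The stems beginning with w- (womikzos → womikzoset, wavafzi → wavafziet) add -et.
So wuglob → wuglobet.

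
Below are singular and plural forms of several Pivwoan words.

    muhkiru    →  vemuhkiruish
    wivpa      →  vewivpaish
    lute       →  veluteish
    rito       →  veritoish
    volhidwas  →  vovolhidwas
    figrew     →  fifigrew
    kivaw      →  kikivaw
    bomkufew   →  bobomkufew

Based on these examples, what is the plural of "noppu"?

wivpa and volhidwas both have last vowel 'a' yet inflect differently (vewivpaish, vovolhidwas), so the last vowel is not what conditions the rule; whether the stem ends in a vowel or a consonant is.
"noppu" ends in a vowel. The stems ending in a vowel (muhkiru → vemuhkiruish, wivpa → vewivpaish, lute → veluteish) add ve- … -ish around the stem.
So noppu → venoppuish.

venoppuish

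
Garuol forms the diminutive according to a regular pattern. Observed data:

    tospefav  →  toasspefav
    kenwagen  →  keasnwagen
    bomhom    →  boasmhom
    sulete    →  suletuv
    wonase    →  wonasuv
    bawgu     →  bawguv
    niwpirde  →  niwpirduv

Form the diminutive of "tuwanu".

kenwagen and sulete both have last vowel 'e' yet inflect differently (keasnwagen, suletuv), so the last vowel is not what conditions the rule; whether the stem ends in a vowel or a consonant is.
"tuwanu" ends in a vowel. The stems ending in a vowel (sulete → suletuv, wonase → wonasuv, bawgu → bawguv) drop the final letter and add -uv.
The other pattern: stems ending in a consonant insert -as- after the first vowel.
So tuwanu → tuwanuv.

tuwanuv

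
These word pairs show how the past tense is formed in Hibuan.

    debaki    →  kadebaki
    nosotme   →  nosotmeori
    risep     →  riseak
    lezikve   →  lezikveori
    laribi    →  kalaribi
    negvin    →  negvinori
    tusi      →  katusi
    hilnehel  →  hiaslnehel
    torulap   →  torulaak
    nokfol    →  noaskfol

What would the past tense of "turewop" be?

risep and hilnehel both have last vowel 'e' yet inflect differently (riseak, hiaslnehel), so the last vowel is not what conditions the rule; the final letter is.
"turewop" ends in -p. The stems ending in -p (risep → riseak, torulap → torulaak) drop the final letter and add -ak.
So turewop → turewoak.

turewoak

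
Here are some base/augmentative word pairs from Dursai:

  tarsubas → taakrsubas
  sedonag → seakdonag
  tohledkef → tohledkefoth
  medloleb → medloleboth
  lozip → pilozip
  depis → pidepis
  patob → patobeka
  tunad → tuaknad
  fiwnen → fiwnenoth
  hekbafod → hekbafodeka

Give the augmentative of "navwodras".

medloleb and patob both end in -b yet inflect differently (medloleboth, patobeka), so the final letter is not what conditions the rule; the last vowel is.
"navwodras" has last vowel 'a'. The stems whose last vowel is 'a' (tunad → tuaknad, tarsubas → taakrsubas, sedonag → seakdonag) insert -ak- after the first vowel.
So navwodras → naakvwodras.

naakvwodras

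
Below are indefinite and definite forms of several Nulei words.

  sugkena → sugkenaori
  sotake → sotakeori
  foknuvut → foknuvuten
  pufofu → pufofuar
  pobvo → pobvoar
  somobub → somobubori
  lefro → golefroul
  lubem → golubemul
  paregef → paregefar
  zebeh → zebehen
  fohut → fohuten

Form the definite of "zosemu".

zosemuen

lefro and pobvo both end in -o yet inflect differently (golefroul, pobvoar), so the final letter is not what conditions the rule; the first letter is.
"zosemu" begins with z-. The one such stem in the data (zebeh → zebehen) adds -en, so the same rule applies.
So zosemu → zosemuen.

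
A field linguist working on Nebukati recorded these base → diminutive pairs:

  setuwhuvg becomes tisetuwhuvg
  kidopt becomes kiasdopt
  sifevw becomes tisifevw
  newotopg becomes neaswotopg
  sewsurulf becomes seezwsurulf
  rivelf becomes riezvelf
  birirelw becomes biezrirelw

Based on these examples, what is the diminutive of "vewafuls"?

veezwafuls

birirelw and sifevw both end in -w yet inflect differently (biezrirelw, tisifevw), so the final letter is not what conditions the rule; the second-to-last letter is.
"vewafuls" has second-to-last letter 'l'. The stems whose second-to-last letter is 'l' (rivelf → riezvelf, birirelw → biezrirelw, sewsurulf → seezwsurulf) insert -ez- after the first vowel.
The other patterns: stems whose second-to-last letter is 'v' add the prefix ti-; stems whose second-to-last letter is 'p' insert -as- after the first vowel.
So vewafuls → veezwafuls.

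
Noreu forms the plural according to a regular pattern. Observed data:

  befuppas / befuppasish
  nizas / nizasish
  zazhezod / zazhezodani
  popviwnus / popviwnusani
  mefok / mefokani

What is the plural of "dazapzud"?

befuppas and popviwnus both end in -s yet inflect differently (befuppasish, popviwnusani), so the final letter is not what conditions the rule; the last vowel is.
"dazapzud" has last vowel 'u'. The one such stem in the data (popviwnus → popviwnusani) adds -ani, so the same rule applies.
The other pattern: stems whose last vowel is 'a' add -ish.
So dazapzud → dazapzudani.

dazapzudani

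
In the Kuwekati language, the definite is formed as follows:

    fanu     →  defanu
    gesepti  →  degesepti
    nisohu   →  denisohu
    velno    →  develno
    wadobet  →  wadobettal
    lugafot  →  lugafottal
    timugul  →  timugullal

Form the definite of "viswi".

deviswi

velno and lugafot both have last vowel 'o' yet inflect differently (develno, lugafottal), so the last vowel is not what conditions the rule; whether the stem ends in a vowel or a consonant is.
"viswi" ends in a vowel. The stems ending in a vowel (fanu → defanu, gesepti → degesepti, nisohu → denisohu) add the prefix de-.
So viswi → deviswi.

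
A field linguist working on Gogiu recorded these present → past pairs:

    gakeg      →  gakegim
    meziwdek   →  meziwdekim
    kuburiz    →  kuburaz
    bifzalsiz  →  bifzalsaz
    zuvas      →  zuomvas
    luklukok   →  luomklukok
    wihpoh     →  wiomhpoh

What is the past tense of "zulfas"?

meziwdek and luklukok both end in -k yet inflect differently (meziwdekim, luomklukok), so the final letter is not what conditions the rule; the last vowel is.
"zulfas" has last vowel 'a'. The one such stem in the data (zuvas → zuomvas) inserts -om- after the first vowel (as do luklukok, wihpoh), so the same rule applies.
The other patterns: stems whose last vowel is 'e' add -im; stems whose last vowel is 'i' change the last vowel to 'a'.
So zulfas → zuomlfas.

zuomlfas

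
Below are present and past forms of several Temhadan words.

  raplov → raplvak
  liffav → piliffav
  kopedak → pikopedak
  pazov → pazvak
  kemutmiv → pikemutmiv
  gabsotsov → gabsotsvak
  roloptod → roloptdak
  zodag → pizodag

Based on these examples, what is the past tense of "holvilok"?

"holvilok" has last vowel 'o'. The stems whose last vowel is 'o' (raplov → raplvak, pazov → pazvak, gabsotsov → gabsotsvak) delete the last vowel and add -ak.
So holvilok → holvilkak.

holvilkak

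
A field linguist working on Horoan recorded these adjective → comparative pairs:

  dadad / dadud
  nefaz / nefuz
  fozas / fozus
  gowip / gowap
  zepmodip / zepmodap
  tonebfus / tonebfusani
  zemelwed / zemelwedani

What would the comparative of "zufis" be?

zufas

"zufis" has last vowel 'i'. The stems whose last vowel is 'i' (gowip → gowap, zepmodip → zepmodap) change the last vowel to 'a'.
So zufis → zufas.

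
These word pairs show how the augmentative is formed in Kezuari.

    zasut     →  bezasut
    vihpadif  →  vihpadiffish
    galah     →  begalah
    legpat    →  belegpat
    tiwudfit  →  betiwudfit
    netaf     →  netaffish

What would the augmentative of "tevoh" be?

netaf and galah both have last vowel 'a' yet inflect differently (netaffish, begalah), so the last vowel is not what conditions the rule; the final letter is.
"tevoh" ends in -h. The one such stem in the data (galah → begalah) adds the prefix be-, so the same rule applies.
So tevoh → betevoh.

betevoh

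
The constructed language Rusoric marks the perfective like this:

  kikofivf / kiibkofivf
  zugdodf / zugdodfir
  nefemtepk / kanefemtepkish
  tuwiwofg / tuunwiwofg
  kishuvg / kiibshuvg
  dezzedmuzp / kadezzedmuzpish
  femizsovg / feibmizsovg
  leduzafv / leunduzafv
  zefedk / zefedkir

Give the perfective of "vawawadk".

vawawadkir

"vawawadk" has second-to-last letter 'd'. The stems whose second-to-last letter is 'd' (zefedk → zefedkir, zugdodf → zugdodfir) add -ir.
The other patterns: stems whose second-to-last letter is 'v' insert -ib- after the first vowel; stems whose second-to-last letter is 'f' insert -un- after the first vowel; stems whose second-to-last letter is 'p' or 'z' add ka- … -ish around the stem.
So vawawadk → vawawadkir.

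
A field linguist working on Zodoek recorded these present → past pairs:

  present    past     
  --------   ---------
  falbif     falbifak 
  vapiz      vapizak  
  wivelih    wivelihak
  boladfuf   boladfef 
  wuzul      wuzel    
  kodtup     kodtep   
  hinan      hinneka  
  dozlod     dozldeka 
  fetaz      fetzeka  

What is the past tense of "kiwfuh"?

falbif and boladfuf both end in -f yet inflect differently (falbifak, boladfef), so the final letter is not what conditions the rule; the last vowel is.
"kiwfuh" has last vowel 'u'. The stems whose last vowel is 'u' (boladfuf → boladfef, wuzul → wuzel, kodtup → kodtep) change the last vowel to 'e'.
So kiwfuh → kiwfeh.

kiwfeh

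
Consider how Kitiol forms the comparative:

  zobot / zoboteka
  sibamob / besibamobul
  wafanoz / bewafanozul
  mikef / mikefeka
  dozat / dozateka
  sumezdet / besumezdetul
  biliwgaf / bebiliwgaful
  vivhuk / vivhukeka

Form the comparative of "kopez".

dozat and sumezdet both end in -t yet inflect differently (dozateka, besumezdetul), so the final letter is not what conditions the rule; the number of vowels is.
"kopez" has 2 vowels. The stems with 2 vowels (vivhuk → vivhukeka, dozat → dozateka, mikef → mikefeka) add -eka.
So kopez → kopezeka.

kopezeka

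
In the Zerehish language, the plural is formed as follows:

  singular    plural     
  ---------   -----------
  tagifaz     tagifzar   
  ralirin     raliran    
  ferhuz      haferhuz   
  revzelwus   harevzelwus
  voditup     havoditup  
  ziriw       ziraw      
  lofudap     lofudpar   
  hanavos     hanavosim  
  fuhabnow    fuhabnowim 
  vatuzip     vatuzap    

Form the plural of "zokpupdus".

hazokpupdus

vatuzip and voditup both end in -p yet inflect differently (vatuzap, havoditup), so the final letter is not what conditions the rule; the last vowel is.
"zokpupdus" has last vowel 'u'. The stems whose last vowel is 'u' (revzelwus → harevzelwus, voditup → havoditup, ferhuz → haferhuz) add the prefix ha-.
The other patterns: stems whose last vowel is 'i' change the last vowel to 'a'; stems whose last vowel is 'a' delete the last vowel and add -ar; stems whose last vowel is 'o' add -im.
So zokpupdus → hazokpupdus.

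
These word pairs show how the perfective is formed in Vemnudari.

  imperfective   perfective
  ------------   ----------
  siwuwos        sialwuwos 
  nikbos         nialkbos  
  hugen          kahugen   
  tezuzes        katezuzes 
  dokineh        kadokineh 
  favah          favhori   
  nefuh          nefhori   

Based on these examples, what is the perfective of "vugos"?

siwuwos and tezuzes both end in -s yet inflect differently (sialwuwos, katezuzes), so the final letter is not what conditions the rule; the last vowel is.
"vugos" has last vowel 'o'. The stems whose last vowel is 'o' (siwuwos → sialwuwos, nikbos → nialkbos) insert -al- after the first vowel.
So vugos → vualgos.

vualgos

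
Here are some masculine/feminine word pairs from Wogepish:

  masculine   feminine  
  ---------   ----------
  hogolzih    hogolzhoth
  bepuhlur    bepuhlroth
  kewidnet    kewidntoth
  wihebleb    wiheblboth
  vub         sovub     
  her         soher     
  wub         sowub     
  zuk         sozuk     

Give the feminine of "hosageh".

hosaghoth

wihebleb and vub both end in -b yet inflect differently (wiheblboth, sovub), so the final letter is not what conditions the rule; the number of vowels is.
"hosageh" has 3 vowels. The stems with 3 vowels (hogolzih → hogolzhoth, bepuhlur → bepuhlroth, kewidnet → kewidntoth) delete the last vowel and add -oth.
So hosageh → hosaghoth.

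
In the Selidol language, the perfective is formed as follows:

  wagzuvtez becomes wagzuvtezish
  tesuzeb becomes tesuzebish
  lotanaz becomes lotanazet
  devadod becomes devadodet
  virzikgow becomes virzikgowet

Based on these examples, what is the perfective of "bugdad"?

"bugdad" has last vowel 'a'. The one such stem in the data (lotanaz → lotanazet) adds -et, so the same rule applies.
The other pattern: stems whose last vowel is 'e' add -ish.
So bugdad → bugdadet.

bugdadet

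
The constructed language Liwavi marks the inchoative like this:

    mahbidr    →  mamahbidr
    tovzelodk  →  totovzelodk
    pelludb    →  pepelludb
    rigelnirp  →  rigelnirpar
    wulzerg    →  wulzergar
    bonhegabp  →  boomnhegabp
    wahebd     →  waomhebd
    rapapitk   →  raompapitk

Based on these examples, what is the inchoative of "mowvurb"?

mowvurbar

rigelnirp and bonhegabp both end in -p yet inflect differently (rigelnirpar, boomnhegabp), so the final letter is not what conditions the rule; the second-to-last letter is.
"mowvurb" has second-to-last letter 'r'. The stems whose second-to-last letter is 'r' (rigelnirp → rigelnirpar, wulzerg → wulzergar) add -ar.
The other patterns: stems whose second-to-last letter is 'd' repeat the first consonant+vowel as a prefix; stems whose second-to-last letter is 'b' or 't' insert -om- after the first vowel.
So mowvurb → mowvurbar.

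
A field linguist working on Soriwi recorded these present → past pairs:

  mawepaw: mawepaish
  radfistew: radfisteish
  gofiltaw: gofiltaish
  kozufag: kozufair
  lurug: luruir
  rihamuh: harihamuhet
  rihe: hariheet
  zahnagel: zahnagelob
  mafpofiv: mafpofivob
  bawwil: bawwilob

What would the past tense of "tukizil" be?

tukizilob

mawepaw and kozufag both have last vowel 'a' yet inflect differently (mawepaish, kozufair), so the last vowel is not what conditions the rule; the final letter is.
"tukizil" ends in -l. The stems ending in -l (zahnagel → zahnagelob, bawwil → bawwilob) add -ob.
So tukizil → tukizilob.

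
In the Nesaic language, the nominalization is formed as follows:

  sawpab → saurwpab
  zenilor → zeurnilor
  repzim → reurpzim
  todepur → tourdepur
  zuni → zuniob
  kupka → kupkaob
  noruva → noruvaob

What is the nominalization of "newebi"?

repzim and zuni both have last vowel 'i' yet inflect differently (reurpzim, zuniob), so the last vowel is not what conditions the rule; whether the stem ends in a vowel or a consonant is.
"newebi" ends in a vowel. The stems ending in a vowel (zuni → zuniob, kupka → kupkaob, noruva → noruvaob) add -ob.
The other pattern: stems ending in a consonant insert -ur- after the first vowel.
So newebi → newebiob.

newebiob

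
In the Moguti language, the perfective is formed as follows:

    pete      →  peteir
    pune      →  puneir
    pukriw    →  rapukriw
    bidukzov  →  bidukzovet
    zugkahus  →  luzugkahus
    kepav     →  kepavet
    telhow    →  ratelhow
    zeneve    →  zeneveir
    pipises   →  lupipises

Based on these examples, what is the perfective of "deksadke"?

pete and pipises both have last vowel 'e' yet inflect differently (peteir, lupipises), so the last vowel is not what conditions the rule; the final letter is.
"deksadke" ends in -e. The stems ending in -e (pete → peteir, zeneve → zeneveir, pune → puneir) add -ir.
So deksadke → deksadkeir.

deksadkeir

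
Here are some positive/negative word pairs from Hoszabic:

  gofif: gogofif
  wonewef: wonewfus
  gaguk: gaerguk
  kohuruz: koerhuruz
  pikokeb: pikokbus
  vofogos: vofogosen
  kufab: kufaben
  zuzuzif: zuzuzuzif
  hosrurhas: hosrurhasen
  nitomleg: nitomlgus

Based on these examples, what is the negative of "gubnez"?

gubnzus

gofif and wonewef both end in -f yet inflect differently (gogofif, wonewfus), so the final letter is not what conditions the rule; the last vowel is.
"gubnez" has last vowel 'e'. The stems whose last vowel is 'e' (pikokeb → pikokbus, wonewef → wonewfus, nitomleg → nitomlgus) delete the last vowel and add -us.
The other patterns: stems whose last vowel is 'i' repeat the first consonant+vowel as a prefix; stems whose last vowel is 'u' insert -er- after the first vowel; stems whose last vowel is 'a' or 'o' add -en.
So gubnez → gubnzus.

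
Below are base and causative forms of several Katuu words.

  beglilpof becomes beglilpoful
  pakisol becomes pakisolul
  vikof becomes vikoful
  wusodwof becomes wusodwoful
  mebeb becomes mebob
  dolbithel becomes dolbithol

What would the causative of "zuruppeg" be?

zuruppog

pakisol and dolbithel both end in -l yet inflect differently (pakisolul, dolbithol), so the final letter is not what conditions the rule; the last vowel is.
"zuruppeg" has last vowel 'e'. The stems whose last vowel is 'e' (mebeb → mebob, dolbithel → dolbithol) change the last vowel to 'o'.
So zuruppeg → zuruppog.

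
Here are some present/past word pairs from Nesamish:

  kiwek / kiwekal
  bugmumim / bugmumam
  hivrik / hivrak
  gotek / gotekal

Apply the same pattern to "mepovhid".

gotek and hivrik both end in -k yet inflect differently (gotekal, hivrak), so the final letter is not what conditions the rule; the last vowel is.
"mepovhid" has last vowel 'i'. The stems whose last vowel is 'i' (hivrik → hivrak, bugmumim → bugmumam) change the last vowel to 'a'.
The other pattern: stems whose last vowel is 'e' add -al.
So mepovhid → mepovhad.

mepovhad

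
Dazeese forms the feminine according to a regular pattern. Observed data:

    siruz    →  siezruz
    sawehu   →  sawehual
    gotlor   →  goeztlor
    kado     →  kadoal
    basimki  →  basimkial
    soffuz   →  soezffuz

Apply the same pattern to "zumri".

kado and gotlor both have last vowel 'o' yet inflect differently (kadoal, goeztlor), so the last vowel is not what conditions the rule; whether the stem ends in a vowel or a consonant is.
"zumri" ends in a vowel. The stems ending in a vowel (basimki → basimkial, sawehu → sawehual, kado → kadoal) add -al.
So zumri → zumrial.

zumrial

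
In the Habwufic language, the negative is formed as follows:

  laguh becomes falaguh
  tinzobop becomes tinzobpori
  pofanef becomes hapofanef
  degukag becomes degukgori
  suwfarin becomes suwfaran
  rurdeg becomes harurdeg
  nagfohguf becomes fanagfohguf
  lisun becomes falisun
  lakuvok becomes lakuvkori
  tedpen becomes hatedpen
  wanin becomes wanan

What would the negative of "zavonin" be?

tedpen and wanin both end in -n yet inflect differently (hatedpen, wanan), so the final letter is not what conditions the rule; the last vowel is.
"zavonin" has last vowel 'i'. The stems whose last vowel is 'i' (wanin → wanan, suwfarin → suwfaran) change the last vowel to 'a'.
So zavonin → zavonan.

zavonan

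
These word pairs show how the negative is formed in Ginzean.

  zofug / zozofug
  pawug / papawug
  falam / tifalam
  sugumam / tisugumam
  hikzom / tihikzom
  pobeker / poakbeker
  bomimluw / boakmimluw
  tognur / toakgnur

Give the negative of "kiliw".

kiakliw

"kiliw" ends in -w. The one such stem in the data (bomimluw → boakmimluw) inserts -ak- after the first vowel (as do pobeker, tognur), so the same rule applies.
The other patterns: stems ending in -g repeat the first consonant+vowel as a prefix; stems ending in -m add the prefix ti-.
So kiliw → kiakliw.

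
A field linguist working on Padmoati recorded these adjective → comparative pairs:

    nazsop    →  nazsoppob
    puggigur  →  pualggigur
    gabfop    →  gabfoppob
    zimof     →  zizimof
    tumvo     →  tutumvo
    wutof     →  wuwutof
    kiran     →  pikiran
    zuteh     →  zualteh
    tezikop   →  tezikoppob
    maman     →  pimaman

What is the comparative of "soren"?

pisoren

zimof and gabfop both have last vowel 'o' yet inflect differently (zizimof, gabfoppob), so the last vowel is not what conditions the rule; the final letter is.
"soren" ends in -n. The stems ending in -n (kiran → pikiran, maman → pimaman) add the prefix pi-.
The other patterns: stems ending in -f or -o repeat the first consonant+vowel as a prefix; stems ending in -p double the final consonant and add -ob; stems ending in -h or -r insert -al- after the first vowel.
So soren → pisoren.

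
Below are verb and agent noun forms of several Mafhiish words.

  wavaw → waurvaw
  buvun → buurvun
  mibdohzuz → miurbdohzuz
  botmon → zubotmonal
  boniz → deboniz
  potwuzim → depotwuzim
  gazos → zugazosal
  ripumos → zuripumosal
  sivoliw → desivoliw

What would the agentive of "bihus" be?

"bihus" has last vowel 'u'. The stems whose last vowel is 'u' (mibdohzuz → miurbdohzuz, buvun → buurvun) insert -ur- after the first vowel.
The other patterns: stems whose last vowel is 'i' add the prefix de-; stems whose last vowel is 'o' add zu- … -al around the stem.
So bihus → biurhus.

biurhus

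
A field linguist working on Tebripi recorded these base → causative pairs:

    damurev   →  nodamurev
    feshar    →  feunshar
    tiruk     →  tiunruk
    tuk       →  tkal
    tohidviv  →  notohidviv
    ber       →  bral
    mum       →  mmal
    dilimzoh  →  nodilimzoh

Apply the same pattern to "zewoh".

tuk and tiruk both end in -k yet inflect differently (tkal, tiunruk), so the final letter is not what conditions the rule; the number of vowels is.
"zewoh" has 2 vowels. The stems with 2 vowels (tiruk → tiunruk, feshar → feunshar) insert -un- after the first vowel.
So zewoh → zeunwoh.

zeunwoh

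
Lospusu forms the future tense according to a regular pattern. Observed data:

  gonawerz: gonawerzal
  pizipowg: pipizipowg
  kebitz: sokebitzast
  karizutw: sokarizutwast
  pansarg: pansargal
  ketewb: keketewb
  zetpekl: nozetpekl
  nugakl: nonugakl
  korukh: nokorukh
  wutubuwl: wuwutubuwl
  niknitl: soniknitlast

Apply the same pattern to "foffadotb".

sofoffadotbast

niknitl and wutubuwl both end in -l yet inflect differently (soniknitlast, wuwutubuwl), so the final letter is not what conditions the rule; the second-to-last letter is.
"foffadotb" has second-to-last letter 't'. The stems whose second-to-last letter is 't' (kebitz → sokebitzast, niknitl → soniknitlast, karizutw → sokarizutwast) add so- … -ast around the stem.
So foffadotb → sofoffadotbast.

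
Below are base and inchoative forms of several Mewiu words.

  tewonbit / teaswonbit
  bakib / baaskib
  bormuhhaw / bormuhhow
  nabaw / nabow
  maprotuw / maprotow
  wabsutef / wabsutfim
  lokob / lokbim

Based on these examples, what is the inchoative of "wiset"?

wistim

bakib and lokob both end in -b yet inflect differently (baaskib, lokbim), so the final letter is not what conditions the rule; the last vowel is.
"wiset" has last vowel 'e'. The one such stem in the data (wabsutef → wabsutfim) deletes the last vowel and adds -im (as does lokob), so the same rule applies.
So wiset → wistim.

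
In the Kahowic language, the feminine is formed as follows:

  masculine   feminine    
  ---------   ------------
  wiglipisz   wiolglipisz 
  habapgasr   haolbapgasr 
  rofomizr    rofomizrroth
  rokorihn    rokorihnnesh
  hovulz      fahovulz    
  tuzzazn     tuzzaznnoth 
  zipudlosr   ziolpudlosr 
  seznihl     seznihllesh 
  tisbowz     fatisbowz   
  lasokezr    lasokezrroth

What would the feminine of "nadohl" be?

tisbowz and wiglipisz both end in -z yet inflect differently (fatisbowz, wiolglipisz), so the final letter is not what conditions the rule; the second-to-last letter is.
"nadohl" has second-to-last letter 'h'. The stems whose second-to-last letter is 'h' (seznihl → seznihllesh, rokorihn → rokorihnnesh) double the final consonant and add -esh.
The other patterns: stems whose second-to-last letter is 'l' or 'w' add the prefix fa-; stems whose second-to-last letter is 's' insert -ol- after the first vowel; stems whose second-to-last letter is 'z' double the final consonant and add -oth.
So nadohl → nadohllesh.

nadohllesh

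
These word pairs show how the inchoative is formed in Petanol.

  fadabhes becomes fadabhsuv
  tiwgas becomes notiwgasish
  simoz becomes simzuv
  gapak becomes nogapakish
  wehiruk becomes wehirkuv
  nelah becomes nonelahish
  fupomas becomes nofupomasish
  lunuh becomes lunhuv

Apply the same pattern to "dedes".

gapak and wehiruk both end in -k yet inflect differently (nogapakish, wehirkuv), so the final letter is not what conditions the rule; the last vowel is.
"dedes" has last vowel 'e'. The one such stem in the data (fadabhes → fadabhsuv) deletes the last vowel and adds -uv (as do simoz, wehiruk), so the same rule applies.
The other pattern: stems whose last vowel is 'a' add no- … -ish around the stem.
So dedes → dedsuv.

dedsuv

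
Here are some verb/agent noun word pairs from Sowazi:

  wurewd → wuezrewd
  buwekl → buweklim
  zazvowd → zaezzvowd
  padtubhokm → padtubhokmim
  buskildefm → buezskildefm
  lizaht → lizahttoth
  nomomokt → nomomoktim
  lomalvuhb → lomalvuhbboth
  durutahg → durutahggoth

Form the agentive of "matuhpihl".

matuhpihlloth

"matuhpihl" has second-to-last letter 'h'. The stems whose second-to-last letter is 'h' (lizaht → lizahttoth, lomalvuhb → lomalvuhbboth, durutahg → durutahggoth) double the final consonant and add -oth.
The other patterns: stems whose second-to-last letter is 'k' add -im; stems whose second-to-last letter is 'f' or 'w' insert -ez- after the first vowel.
So matuhpihl → matuhpihlloth.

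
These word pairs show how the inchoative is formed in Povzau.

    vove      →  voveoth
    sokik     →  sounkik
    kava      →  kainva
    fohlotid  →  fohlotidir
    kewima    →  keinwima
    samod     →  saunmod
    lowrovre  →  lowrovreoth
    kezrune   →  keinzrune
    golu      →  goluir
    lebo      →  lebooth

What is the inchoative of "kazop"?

"kazop" begins with k-. The stems beginning with k- (kewima → keinwima, kava → kainva, kezrune → keinzrune) insert -in- after the first vowel.
So kazop → kainzop.

kainzop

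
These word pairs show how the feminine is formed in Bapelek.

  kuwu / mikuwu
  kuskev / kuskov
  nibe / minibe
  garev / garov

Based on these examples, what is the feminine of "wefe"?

miwefe

nibe and kuskev both have last vowel 'e' yet inflect differently (minibe, kuskov), so the last vowel is not what conditions the rule; whether the stem ends in a vowel or a consonant is.
"wefe" ends in a vowel. The stems ending in a vowel (kuwu → mikuwu, nibe → minibe) add the prefix mi-.
So wefe → miwefe.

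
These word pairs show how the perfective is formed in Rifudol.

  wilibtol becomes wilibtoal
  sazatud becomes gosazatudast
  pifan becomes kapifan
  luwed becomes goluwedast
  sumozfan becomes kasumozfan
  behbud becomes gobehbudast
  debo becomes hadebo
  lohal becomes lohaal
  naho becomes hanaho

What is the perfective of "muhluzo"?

hamuhluzo

"muhluzo" ends in -o. The stems ending in -o (debo → hadebo, naho → hanaho) add the prefix ha-.
So muhluzo → hamuhluzo.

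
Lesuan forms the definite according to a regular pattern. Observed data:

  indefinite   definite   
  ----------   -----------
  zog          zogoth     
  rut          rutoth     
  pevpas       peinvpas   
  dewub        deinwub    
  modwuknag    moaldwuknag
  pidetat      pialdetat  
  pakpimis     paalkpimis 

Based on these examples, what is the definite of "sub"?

suboth

"sub" has 1 vowel. The stems with 1 vowel (zog → zogoth, rut → rutoth) add -oth.
The other patterns: stems with 2 vowels insert -in- after the first vowel; stems with 3 vowels insert -al- after the first vowel.
So sub → suboth.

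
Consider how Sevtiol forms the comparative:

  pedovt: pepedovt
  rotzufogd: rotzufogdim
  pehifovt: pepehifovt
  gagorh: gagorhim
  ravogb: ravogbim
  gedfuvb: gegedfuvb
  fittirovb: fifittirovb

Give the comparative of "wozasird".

wozasirdim

gedfuvb and ravogb both end in -b yet inflect differently (gegedfuvb, ravogbim), so the final letter is not what conditions the rule; the second-to-last letter is.
"wozasird" has second-to-last letter 'r'. The one such stem in the data (gagorh → gagorhim) adds -im, so the same rule applies.
The other pattern: stems whose second-to-last letter is 'v' repeat the first consonant+vowel as a prefix.
So wozasird → wozasirdim.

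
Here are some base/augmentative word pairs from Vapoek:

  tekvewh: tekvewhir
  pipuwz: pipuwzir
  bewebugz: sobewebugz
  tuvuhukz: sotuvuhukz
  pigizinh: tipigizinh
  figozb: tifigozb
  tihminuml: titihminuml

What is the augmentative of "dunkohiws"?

"dunkohiws" has second-to-last letter 'w'. The stems whose second-to-last letter is 'w' (tekvewh → tekvewhir, pipuwz → pipuwzir) add -ir.
So dunkohiws → dunkohiwsir.

dunkohiwsir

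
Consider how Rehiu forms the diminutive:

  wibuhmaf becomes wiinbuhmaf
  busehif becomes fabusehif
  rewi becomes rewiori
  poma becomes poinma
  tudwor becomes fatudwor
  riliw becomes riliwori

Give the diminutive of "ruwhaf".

wibuhmaf and busehif both end in -f yet inflect differently (wiinbuhmaf, fabusehif), so the final letter is not what conditions the rule; the first letter is.
"ruwhaf" begins with r-. The stems beginning with r- (riliw → riliwori, rewi → rewiori) add -ori.
The other patterns: stems beginning with p- or w- insert -in- after the first vowel; stems beginning with b- or t- add the prefix fa-.
So ruwhaf → ruwhafori.

ruwhafori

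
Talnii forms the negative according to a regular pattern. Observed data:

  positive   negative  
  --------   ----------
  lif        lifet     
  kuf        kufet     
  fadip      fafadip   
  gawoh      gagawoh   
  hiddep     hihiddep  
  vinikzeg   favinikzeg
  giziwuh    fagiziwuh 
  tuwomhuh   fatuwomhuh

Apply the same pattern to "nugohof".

fanugohof

"nugohof" has 3 vowels. The stems with 3 vowels (vinikzeg → favinikzeg, giziwuh → fagiziwuh, tuwomhuh → fatuwomhuh) add the prefix fa-.
So nugohof → fanugohof.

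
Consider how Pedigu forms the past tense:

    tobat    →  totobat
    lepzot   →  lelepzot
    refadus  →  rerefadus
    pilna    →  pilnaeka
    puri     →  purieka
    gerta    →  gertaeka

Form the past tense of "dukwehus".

tobat and pilna both have last vowel 'a' yet inflect differently (totobat, pilnaeka), so the last vowel is not what conditions the rule; whether the stem ends in a vowel or a consonant is.
"dukwehus" ends in a consonant. The stems ending in a consonant (tobat → totobat, lepzot → lelepzot, refadus → rerefadus) repeat the first consonant+vowel as a prefix.
The other pattern: stems ending in a vowel add -eka.
So dukwehus → dudukwehus.

dudukwehus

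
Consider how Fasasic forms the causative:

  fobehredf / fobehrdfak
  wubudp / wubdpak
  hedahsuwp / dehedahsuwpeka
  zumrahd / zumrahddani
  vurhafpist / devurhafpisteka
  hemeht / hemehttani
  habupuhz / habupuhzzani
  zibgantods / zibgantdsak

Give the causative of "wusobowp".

dewusobowpeka

wubudp and hedahsuwp both end in -p yet inflect differently (wubdpak, dehedahsuwpeka), so the final letter is not what conditions the rule; the second-to-last letter is.
"wusobowp" has second-to-last letter 'w'. The one such stem in the data (hedahsuwp → dehedahsuwpeka) adds de- … -eka around the stem, so the same rule applies.
The other patterns: stems whose second-to-last letter is 'h' double the final consonant and add -ani; stems whose second-to-last letter is 'd' delete the last vowel and add -ak.
So wusobowp → dewusobowpeka.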